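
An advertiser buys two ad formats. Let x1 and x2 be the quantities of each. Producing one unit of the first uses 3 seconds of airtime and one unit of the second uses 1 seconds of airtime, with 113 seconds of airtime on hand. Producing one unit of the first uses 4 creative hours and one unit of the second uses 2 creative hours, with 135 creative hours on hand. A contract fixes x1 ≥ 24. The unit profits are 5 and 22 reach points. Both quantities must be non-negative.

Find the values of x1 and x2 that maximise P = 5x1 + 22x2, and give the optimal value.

The binding constraints are 4x1 + 2x2 = 135 and x1 = 24.
Solving simultaneously gives x1 = 24, x2 = 39/2.

x1 = 24, x2 = 39/2, maximum P = 549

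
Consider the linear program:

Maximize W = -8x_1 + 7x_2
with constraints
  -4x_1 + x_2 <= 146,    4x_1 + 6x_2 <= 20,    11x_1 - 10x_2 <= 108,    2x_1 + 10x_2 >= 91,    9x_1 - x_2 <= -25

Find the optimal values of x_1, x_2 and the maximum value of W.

Vertices and W = -8x_1 + 7x_2:
  (-214/7, 166/7) → W = 2874/7
  (-1369/42, 328/21) → W = 7772/21
  (-173/14, 81/7) → W = 1259/7

At the optimal vertex, -4x_1 + x_2 = 146 and 4x_1 + 6x_2 = 20.
Solving simultaneously gives x_1 = -214/7, x_2 = 166/7.

x_1 = -214/7, x_2 = 166/7, maximum W = 2874/7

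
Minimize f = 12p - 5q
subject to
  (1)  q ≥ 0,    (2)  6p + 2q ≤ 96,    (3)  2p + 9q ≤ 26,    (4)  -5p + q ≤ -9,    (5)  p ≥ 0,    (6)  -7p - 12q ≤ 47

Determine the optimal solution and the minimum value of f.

The optimum lies where 2p + 9q = 26 and -5p + q = -9.
Solving simultaneously gives p = 107/47, q = 112/47.

p = 107/47, q = 112/47, minimum f = 724/47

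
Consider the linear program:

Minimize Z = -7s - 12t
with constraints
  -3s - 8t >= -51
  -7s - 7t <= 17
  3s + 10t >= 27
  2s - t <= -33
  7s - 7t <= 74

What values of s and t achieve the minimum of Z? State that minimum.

s = -213/19, t = 201/19, minimum Z = -921/19

Corner points and Z = -7s - 12t:
  (-493/35, 408/35) → Z = -289/7
  (-213/19, 201/19) → Z = -921/19
  (-248/21, 197/21) → Z = -628/21

The optimum lies where -3s - 8t = -51 and 2s - t = -33.
Solving simultaneously gives s = -213/19, t = 201/19.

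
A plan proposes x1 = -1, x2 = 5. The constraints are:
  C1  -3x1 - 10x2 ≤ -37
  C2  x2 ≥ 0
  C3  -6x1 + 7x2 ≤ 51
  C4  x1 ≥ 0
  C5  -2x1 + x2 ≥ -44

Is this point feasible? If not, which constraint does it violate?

Constraint C4: x1 = -1, which is not ≥ 0. All other constraints are satisfied.

not feasible — violates C4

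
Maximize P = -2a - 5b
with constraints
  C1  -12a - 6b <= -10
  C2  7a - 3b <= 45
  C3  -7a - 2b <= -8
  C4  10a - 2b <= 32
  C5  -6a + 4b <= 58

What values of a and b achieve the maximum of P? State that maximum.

The binding constraints are -12a - 6b = -10 and 10a - 2b = 32.
Solving simultaneously gives a = 53/21, b = -71/21.

a = 53/21, b = -71/21, maximum P = 83/7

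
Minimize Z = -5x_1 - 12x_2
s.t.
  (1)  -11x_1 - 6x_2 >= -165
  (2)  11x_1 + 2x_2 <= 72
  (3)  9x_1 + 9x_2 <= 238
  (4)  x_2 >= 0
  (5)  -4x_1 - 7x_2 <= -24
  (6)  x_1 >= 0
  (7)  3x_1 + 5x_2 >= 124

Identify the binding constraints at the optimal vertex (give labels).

(3) and (6)

Vertices and Z = -5x_1 - 12x_2:
  (19/15, 1133/45) → Z = -4627/15
  (81/37, 869/37) → Z = -10833/37
  (0, 238/9) → Z = -952/3
  (0, 124/5) → Z = -1488/5

The minimum is at (0, 238/9). Substituting into each constraint, equality holds for (3) and (6); the remaining constraints have slack.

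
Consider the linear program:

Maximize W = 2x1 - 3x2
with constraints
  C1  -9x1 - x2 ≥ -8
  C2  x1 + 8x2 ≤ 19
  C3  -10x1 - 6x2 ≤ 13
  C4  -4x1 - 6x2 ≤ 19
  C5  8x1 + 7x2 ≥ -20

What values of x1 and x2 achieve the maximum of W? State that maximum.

x1 = 67/50, x2 = -203/50, maximum W = 743/50

Feasible corners and W = 2x1 - 3x2:
  (45/71, 163/71) → W = -399/71
  (67/50, -203/50) → W = 743/50
  (-109/37, 203/74) → W = -1045/74
  (1, -23/6) → W = 27/2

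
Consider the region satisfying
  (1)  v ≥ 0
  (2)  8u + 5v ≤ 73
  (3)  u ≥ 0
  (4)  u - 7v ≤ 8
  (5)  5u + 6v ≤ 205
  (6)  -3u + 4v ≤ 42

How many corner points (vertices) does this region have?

5

Intersecting each pair of boundary lines and keeping only the points that satisfy every inequality leaves:
  (0, 0)
  (8, 0)
  (551/61, 9/61)
  (82/47, 555/47)
  (0, 21/2)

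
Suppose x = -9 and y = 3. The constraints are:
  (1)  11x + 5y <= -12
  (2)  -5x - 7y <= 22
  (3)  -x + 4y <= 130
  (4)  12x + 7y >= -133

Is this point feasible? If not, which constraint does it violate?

not feasible — violates (2)

Constraint (2): -5x - 7y = 24, which is not ≤ 22. All other constraints are satisfied.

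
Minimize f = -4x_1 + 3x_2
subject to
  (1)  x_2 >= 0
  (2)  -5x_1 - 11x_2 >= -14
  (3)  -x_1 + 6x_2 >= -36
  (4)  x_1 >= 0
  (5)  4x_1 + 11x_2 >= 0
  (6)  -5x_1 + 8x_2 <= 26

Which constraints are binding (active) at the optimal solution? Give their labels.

Feasible corners and f = -4x_1 + 3x_2:
  (14/5, 0) → f = -56/5
  (0, 0) → f = 0
  (0, 14/11) → f = 42/11

The minimum is at (14/5, 0). Substituting into each constraint, equality holds for (1) and (2); the remaining constraints have slack.

(1) and (2)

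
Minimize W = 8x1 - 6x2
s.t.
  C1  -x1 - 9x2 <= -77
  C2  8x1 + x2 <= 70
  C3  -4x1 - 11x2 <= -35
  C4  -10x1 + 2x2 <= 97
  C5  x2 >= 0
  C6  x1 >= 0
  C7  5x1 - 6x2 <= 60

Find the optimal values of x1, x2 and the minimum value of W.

Corner points and W = 8x1 - 6x2:
  (553/71, 546/71) → W = 1148/71
  (0, 77/9) → W = -154/3
  (43/26, 738/13) → W = -4256/13
  (0, 97/2) → W = -291

x1 = 43/26, x2 = 738/13, minimum W = -4256/13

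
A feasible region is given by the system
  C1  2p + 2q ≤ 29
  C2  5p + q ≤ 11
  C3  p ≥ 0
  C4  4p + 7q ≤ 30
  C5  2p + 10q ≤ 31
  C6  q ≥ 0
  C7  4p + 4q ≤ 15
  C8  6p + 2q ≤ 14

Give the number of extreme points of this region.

6

Pairwise boundary intersections that survive every other constraint:
  (11/5, 0)
  (2, 1)
  (0, 31/10)
  (0, 0)
  (13/16, 47/16)
  (13/8, 17/8)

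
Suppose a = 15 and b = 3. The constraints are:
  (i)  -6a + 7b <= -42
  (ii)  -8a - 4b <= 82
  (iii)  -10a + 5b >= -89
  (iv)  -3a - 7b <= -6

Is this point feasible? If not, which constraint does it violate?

Constraint (iii): -10a + 5b = -135, which is not ≥ -89. All other constraints are satisfied.

not feasible — violates (iii)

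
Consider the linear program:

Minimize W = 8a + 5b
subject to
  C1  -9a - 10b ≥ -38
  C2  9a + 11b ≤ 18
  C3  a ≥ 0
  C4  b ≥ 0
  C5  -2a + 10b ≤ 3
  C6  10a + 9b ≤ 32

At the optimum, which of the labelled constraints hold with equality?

C3 and C4

Extreme points and W = 8a + 5b:
  (2, 0) → W = 16
  (21/16, 9/16) → W = 213/16
  (0, 0) → W = 0
  (0, 3/10) → W = 3/2

The minimum is at (0, 0). Substituting into each constraint, equality holds for C3 and C4; the remaining constraints have slack.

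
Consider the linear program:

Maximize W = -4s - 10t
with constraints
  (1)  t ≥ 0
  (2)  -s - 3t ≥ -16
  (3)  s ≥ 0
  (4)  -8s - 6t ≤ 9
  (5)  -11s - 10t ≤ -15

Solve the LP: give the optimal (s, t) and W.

s = 15/11, t = 0, maximum W = -60/11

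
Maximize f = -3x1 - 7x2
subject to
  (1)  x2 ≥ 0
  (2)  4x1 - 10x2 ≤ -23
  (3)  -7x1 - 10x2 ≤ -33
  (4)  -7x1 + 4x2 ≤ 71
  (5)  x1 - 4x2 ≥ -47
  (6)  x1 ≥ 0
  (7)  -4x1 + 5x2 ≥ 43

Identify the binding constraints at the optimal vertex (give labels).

(6) and (7)

Vertices and f = -3x1 - 7x2:
  (0, 47/4) → f = -329/4
  (63/11, 145/11) → f = -1204/11
  (0, 43/5) → f = -301/5

The maximum is at (0, 43/5). Substituting into each constraint, equality holds for (6) and (7); the remaining constraints have slack.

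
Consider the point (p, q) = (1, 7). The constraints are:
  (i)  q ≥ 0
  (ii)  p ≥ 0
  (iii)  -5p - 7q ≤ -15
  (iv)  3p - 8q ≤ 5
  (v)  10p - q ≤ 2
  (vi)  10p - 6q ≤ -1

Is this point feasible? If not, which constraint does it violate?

not feasible — violates (v)

Constraint (v): 10p - q = 3, which is not ≤ 2. All other constraints are satisfied.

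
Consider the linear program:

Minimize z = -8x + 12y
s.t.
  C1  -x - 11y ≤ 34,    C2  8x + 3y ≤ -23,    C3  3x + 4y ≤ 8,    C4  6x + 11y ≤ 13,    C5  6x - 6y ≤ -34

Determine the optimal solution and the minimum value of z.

x = -289/36, y = -85/36, minimum z = 323/9

Extreme points and z = -8x + 12y:
  (-289/36, -85/36) → z = 323/9
  (-146/35, 121/35) → z = 524/7
  (-40/11, 67/33) → z = 588/11
The feasible region is unbounded (it extends along (-11, 1), (-11, 6)), but z strictly increases along every unbounded feasible direction, so there is no improving ray and the minimum is attained at a vertex.

The optimum lies where -x - 11y = 34 and 6x - 6y = -34.
Solving simultaneously gives x = -289/36, y = -85/36.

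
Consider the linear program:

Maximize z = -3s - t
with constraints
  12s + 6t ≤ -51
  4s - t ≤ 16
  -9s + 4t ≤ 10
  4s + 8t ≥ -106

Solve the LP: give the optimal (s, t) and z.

Feasible corners and z = -3s - t:
  (5/4, -11) → z = 29/4
  (-44/17, -113/34) → z = 377/34
  (11/18, -122/9) → z = 211/18
  (-63/11, -457/44) → z = 1213/44

At the optimal vertex, -9s + 4t = 10 and 4s + 8t = -106.
Solving simultaneously gives s = -63/11, t = -457/44.

s = -63/11, t = -457/44, maximum z = 1213/44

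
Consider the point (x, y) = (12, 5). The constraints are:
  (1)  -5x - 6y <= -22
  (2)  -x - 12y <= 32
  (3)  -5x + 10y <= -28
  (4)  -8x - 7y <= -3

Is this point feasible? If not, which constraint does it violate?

Constraint (3): -5x + 10y = -10, which is not ≤ -28. All other constraints are satisfied.

not feasible — violates (3)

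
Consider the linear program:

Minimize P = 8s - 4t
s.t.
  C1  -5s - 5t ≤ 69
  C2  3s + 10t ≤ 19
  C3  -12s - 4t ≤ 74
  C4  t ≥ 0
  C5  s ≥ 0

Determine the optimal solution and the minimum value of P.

Vertices and P = 8s - 4t:
  (19/3, 0) → P = 152/3
  (0, 19/10) → P = -38/5
  (0, 0) → P = 0

The binding constraints are 3s + 10t = 19 and s = 0.
Solving simultaneously gives s = 0, t = 19/10.

s = 0, t = 19/10, minimum P = -38/5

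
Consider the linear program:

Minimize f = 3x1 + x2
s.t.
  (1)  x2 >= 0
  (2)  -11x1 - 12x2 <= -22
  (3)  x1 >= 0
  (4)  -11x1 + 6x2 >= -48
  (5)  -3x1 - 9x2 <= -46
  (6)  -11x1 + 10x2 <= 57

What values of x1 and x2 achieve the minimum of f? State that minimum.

The optimum lies where x1 = 0 and -3x1 - 9x2 = -46.
Solving simultaneously gives x1 = 0, x2 = 46/9.

x1 = 0, x2 = 46/9, minimum f = 46/9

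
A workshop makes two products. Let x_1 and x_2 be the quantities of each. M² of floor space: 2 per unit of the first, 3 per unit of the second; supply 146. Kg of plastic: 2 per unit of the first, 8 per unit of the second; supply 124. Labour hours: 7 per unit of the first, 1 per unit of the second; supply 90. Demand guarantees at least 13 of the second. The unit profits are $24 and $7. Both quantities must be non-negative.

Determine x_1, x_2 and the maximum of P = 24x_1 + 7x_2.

Vertices and P = 24x_1 + 7x_2:
  (0, 31/2) → P = 217/2
  (0, 13) → P = 91
  (10, 13) → P = 331

x_1 = 10, x_2 = 13, maximum P = 331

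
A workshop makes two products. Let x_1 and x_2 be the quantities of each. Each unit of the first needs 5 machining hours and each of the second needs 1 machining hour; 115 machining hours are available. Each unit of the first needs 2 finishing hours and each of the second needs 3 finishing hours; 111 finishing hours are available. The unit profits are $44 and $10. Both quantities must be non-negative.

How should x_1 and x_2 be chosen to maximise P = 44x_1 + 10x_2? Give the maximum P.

Corner points and P = 44x_1 + 10x_2:
  (0, 0) → P = 0
  (0, 37) → P = 370
  (23, 0) → P = 1012
  (18, 25) → P = 1042

At the optimal vertex, 5x_1 + x_2 = 115 and 2x_1 + 3x_2 = 111.
Solving simultaneously gives x_1 = 18, x_2 = 25.

x_1 = 18, x_2 = 25, maximum P = 1042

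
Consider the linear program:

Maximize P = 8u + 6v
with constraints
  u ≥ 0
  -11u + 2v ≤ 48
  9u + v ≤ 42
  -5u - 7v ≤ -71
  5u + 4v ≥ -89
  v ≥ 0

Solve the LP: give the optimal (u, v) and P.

u = 36/29, v = 894/29, maximum P = 5652/29

Vertices and P = 8u + 6v:
  (0, 24) → P = 144
  (0, 71/7) → P = 426/7
  (36/29, 894/29) → P = 5652/29
  (223/58, 429/58) → P = 2179/29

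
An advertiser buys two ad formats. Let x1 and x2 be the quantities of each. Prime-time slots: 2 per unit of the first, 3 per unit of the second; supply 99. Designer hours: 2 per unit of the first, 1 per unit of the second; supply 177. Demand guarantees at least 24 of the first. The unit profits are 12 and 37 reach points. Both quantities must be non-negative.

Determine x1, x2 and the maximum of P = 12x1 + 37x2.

x1 = 24, x2 = 17, maximum P = 917

Corner points and P = 12x1 + 37x2:
  (99/2, 0) → P = 594
  (24, 0) → P = 288
  (24, 17) → P = 917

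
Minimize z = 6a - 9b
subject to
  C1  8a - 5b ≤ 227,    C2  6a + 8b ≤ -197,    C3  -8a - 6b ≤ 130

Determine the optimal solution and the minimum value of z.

Corner points and z = 6a - 9b:
  (831/94, -1469/47) → z = 15714/47
  (89/11, -357/11) → z = 3747/11
  (71/14, -199/7) → z = 2004/7

The binding constraints are 6a + 8b = -197 and -8a - 6b = 130.
Solving simultaneously gives a = 71/14, b = -199/7.

a = 71/14, b = -199/7, minimum z = 2004/7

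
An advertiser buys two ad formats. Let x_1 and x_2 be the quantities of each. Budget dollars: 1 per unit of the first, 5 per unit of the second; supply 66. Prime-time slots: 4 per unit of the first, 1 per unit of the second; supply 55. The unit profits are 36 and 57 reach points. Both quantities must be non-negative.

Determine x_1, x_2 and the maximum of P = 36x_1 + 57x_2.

Extreme points and P = 36x_1 + 57x_2:
  (0, 0) → P = 0
  (0, 66/5) → P = 3762/5
  (55/4, 0) → P = 495
  (11, 11) → P = 1023

At the optimal vertex, x_1 + 5x_2 = 66 and 4x_1 + x_2 = 55.
Solving simultaneously gives x_1 = 11, x_2 = 11.

x_1 = 11, x_2 = 11, maximum P = 1023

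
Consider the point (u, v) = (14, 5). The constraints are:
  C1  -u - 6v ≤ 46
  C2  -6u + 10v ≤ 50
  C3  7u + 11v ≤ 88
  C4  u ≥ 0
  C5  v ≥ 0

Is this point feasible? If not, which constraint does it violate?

Constraint C3: 7u + 11v = 153, which is not ≤ 88. All other constraints are satisfied.

not feasible — violates C3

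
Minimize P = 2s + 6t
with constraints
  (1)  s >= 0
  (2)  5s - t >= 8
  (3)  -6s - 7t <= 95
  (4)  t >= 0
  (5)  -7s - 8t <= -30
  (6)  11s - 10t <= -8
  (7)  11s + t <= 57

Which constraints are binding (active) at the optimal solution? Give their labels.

(2) and (6)

Feasible corners and P = 2s + 6t:
  (88/39, 128/39) → P = 944/39
  (65/16, 197/16) → P = 82
  (562/121, 65/11) → P = 5414/121

The minimum is at (88/39, 128/39). Substituting into each constraint, equality holds for (2) and (6); the remaining constraints have slack.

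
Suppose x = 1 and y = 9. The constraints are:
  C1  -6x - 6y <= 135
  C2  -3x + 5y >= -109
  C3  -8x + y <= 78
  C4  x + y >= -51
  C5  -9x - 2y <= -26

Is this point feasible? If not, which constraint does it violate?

feasible

C1: -60 ≤ 135 ✓
C2: 42 ≥ -109 ✓
C3: 1 ≤ 78 ✓
C4: 10 ≥ -51 ✓
C5: -27 ≤ -26 ✓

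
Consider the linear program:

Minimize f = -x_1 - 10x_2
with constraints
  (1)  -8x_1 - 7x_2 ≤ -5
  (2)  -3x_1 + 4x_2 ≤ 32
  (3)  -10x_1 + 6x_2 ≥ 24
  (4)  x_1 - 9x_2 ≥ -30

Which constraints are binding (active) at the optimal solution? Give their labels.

(3) and (4)

Corner points and f = -x_1 - 10x_2:
  (-69/59, 121/59) → f = -1141/59
  (-165/79, 245/79) → f = -2285/79
  (-3/7, 23/7) → f = -227/7

The minimum is at (-3/7, 23/7). Substituting into each constraint, equality holds for (3) and (4); the remaining constraints have slack.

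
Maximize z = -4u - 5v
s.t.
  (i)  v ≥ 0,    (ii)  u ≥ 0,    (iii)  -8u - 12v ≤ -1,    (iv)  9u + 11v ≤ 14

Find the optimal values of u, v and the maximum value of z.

Extreme points and z = -4u - 5v:
  (1/8, 0) → z = -1/2
  (14/9, 0) → z = -56/9
  (0, 1/12) → z = -5/12
  (0, 14/11) → z = -70/11

The binding constraints are u = 0 and -8u - 12v = -1.
Solving simultaneously gives u = 0, v = 1/12.

u = 0, v = 1/12, maximum z = -5/12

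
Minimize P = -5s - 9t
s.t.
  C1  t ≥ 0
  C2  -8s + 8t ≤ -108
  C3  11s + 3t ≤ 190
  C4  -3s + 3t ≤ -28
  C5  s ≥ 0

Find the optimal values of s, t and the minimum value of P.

s = 461/28, t = 83/28, minimum P = -109

Corner points and P = -5s - 9t:
  (27/2, 0) → P = -135/2
  (190/11, 0) → P = -950/11
  (461/28, 83/28) → P = -109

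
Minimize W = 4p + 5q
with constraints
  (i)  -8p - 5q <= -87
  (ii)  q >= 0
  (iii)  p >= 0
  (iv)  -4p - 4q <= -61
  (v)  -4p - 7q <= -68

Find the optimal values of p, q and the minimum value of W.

p = 155/12, q = 7/3, minimum W = 190/3

Corner points and W = 4p + 5q:
  (0, 87/5) → W = 87
  (43/12, 35/3) → W = 218/3
  (17, 0) → W = 68
  (155/12, 7/3) → W = 190/3
The feasible region is unbounded (it extends along (0, 1), (1, 0)), but W strictly increases along every unbounded feasible direction, so there is no improving ray and the minimum is attained at a vertex.

The optimum lies where -4p - 4q = -61 and -4p - 7q = -68.
Solving simultaneously gives p = 155/12, q = 7/3.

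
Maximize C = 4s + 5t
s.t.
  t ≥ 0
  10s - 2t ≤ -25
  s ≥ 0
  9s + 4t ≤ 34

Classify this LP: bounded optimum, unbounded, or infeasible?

infeasible

The boundaries t = 0 and 10s - 2t = -25 meet at (-5/2, 0), but that point violates s ≥ 0. Every candidate vertex is excluded by some other constraint, so the feasible region is empty.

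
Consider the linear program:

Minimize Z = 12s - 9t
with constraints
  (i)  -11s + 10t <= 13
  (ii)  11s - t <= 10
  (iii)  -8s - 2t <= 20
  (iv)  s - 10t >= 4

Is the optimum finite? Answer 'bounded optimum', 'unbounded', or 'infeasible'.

Corner points and Z = 12s - 9t:
  (-113/51, -58/51) → Z = -278/17
  (-17/10, -57/100) → Z = -1527/100
  (0, -10) → Z = 90
  (96/109, -34/109) → Z = 1458/109
The feasible region has finitely many vertices and no improving ray; the minimum is -278/17 at (-113/51, -58/51).

bounded optimum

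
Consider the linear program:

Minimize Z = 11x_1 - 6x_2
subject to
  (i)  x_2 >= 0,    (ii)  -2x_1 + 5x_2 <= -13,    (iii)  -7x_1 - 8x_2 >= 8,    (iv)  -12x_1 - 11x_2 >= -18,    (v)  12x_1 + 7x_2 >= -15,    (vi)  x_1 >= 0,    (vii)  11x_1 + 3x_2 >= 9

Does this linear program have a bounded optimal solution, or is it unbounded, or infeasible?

The boundaries -7x_1 - 8x_2 = 8 and -12x_1 - 11x_2 = -18 meet at (232/19, -222/19), but that point violates x_2 ≥ 0. Every candidate vertex is excluded by some other constraint, so the feasible region is empty.

infeasible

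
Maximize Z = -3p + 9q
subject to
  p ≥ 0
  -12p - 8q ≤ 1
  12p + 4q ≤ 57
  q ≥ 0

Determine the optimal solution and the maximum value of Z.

Corner points and Z = -3p + 9q:
  (0, 57/4) → Z = 513/4
  (0, 0) → Z = 0
  (19/4, 0) → Z = -57/4

p = 0, q = 57/4, maximum Z = 513/4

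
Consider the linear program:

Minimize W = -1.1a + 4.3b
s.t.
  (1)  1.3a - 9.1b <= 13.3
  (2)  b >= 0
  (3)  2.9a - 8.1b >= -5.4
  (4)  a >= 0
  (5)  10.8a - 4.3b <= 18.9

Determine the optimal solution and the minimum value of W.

a = 1.75, b = 0, minimum W = -1.925

Corner points and W = -1.1a + 4.3b:
  (0, 0) → W = 0
  (7/4, 0) → W = -77/40
  (0, 2/3) → W = 43/15
  (17631/7501, 11313/7501) → W = 146259/37505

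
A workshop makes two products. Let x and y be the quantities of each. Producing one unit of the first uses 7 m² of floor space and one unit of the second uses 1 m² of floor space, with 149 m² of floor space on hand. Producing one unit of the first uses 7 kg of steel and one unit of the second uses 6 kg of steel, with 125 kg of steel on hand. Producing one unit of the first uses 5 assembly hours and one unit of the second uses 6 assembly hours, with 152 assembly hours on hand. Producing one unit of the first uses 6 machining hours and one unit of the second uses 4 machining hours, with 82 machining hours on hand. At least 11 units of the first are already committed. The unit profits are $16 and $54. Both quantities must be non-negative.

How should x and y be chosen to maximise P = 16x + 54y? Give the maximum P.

Extreme points and P = 16x + 54y:
  (41/3, 0) → P = 656/3
  (11, 0) → P = 176
  (11, 4) → P = 392

The binding constraints are 6x + 4y = 82 and x = 11.
Solving simultaneously gives x = 11, y = 4.

x = 11, y = 4, maximum P = 392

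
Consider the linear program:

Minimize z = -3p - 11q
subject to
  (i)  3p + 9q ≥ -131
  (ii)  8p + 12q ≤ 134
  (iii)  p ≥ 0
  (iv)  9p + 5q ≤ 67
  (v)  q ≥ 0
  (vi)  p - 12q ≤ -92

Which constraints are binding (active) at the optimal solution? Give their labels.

(ii) and (iii)

Feasible corners and z = -3p - 11q:
  (0, 67/6) → z = -737/6
  (67/34, 335/34) → z = -1943/17
  (0, 23/3) → z = -253/3
  (344/113, 895/113) → z = -10877/113

The minimum is at (0, 67/6). Substituting into each constraint, equality holds for (ii) and (iii); the remaining constraints have slack.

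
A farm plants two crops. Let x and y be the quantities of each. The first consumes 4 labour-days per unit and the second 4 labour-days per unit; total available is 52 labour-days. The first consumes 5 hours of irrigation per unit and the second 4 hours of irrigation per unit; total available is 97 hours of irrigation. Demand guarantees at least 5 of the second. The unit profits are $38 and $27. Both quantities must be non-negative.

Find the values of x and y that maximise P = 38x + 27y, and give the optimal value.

x = 8, y = 5, maximum P = 439

Corner points and P = 38x + 27y:
  (0, 13) → P = 351
  (0, 5) → P = 135
  (8, 5) → P = 439

At the optimal vertex, 4x + 4y = 52 and y = 5.
Solving simultaneously gives x = 8, y = 5.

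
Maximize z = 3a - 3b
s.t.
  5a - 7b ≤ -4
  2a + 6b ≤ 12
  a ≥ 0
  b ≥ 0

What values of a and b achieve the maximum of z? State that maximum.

a = 15/11, b = 17/11, maximum z = -6/11

Extreme points and z = 3a - 3b:
  (15/11, 17/11) → z = -6/11
  (0, 4/7) → z = -12/7
  (0, 2) → z = -6

At the optimal vertex, 5a - 7b = -4 and 2a + 6b = 12.
Solving simultaneously gives a = 15/11, b = 17/11.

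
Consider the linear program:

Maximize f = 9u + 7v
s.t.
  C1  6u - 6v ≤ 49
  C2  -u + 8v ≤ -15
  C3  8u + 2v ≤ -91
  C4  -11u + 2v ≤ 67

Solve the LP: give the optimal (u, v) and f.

At the optimal vertex, 8u + 2v = -91 and -11u + 2v = 67.
Solving simultaneously gives u = -158/19, v = -465/38.

u = -158/19, v = -465/38, maximum f = -321/2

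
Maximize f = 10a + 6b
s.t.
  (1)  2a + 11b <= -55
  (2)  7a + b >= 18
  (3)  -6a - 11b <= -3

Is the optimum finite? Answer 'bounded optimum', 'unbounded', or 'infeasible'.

unbounded

From the feasible point (29/2, -84/11), moving in the direction (11, -6) keeps every constraint satisfied while f increases without bound.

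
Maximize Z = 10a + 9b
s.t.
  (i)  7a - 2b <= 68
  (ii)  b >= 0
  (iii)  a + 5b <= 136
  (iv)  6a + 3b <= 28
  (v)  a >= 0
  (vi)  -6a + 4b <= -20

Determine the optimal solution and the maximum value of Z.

Vertices and Z = 10a + 9b:
  (14/3, 0) → Z = 140/3
  (10/3, 0) → Z = 100/3
  (86/21, 8/7) → Z = 1076/21

At the optimal vertex, 6a + 3b = 28 and -6a + 4b = -20.
Solving simultaneously gives a = 86/21, b = 8/7.

a = 86/21, b = 8/7, maximum Z = 1076/21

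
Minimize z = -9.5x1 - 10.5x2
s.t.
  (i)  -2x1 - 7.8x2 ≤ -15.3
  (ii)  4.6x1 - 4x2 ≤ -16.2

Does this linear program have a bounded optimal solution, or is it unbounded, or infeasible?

From the feasible point (-1629/1097, 5139/2194), moving in the direction (4, 4.6) keeps every constraint satisfied while z decreases without bound.

unbounded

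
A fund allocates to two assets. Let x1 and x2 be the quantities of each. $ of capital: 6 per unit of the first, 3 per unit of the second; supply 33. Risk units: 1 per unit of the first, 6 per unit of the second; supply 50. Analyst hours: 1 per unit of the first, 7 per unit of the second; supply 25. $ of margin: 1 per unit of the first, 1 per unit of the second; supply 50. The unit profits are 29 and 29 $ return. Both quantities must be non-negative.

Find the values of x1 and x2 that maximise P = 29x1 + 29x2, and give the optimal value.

The binding constraints are 6x1 + 3x2 = 33 and x1 + 7x2 = 25.
Solving simultaneously gives x1 = 4, x2 = 3.

x1 = 4, x2 = 3, maximum P = 203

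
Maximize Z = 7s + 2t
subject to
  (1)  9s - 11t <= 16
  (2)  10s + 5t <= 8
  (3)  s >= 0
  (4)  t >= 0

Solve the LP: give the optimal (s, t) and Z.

s = 4/5, t = 0, maximum Z = 28/5

Extreme points and Z = 7s + 2t:
  (0, 8/5) → Z = 16/5
  (4/5, 0) → Z = 28/5
  (0, 0) → Z = 0

The optimum lies where 10s + 5t = 8 and t = 0.
Solving simultaneously gives s = 4/5, t = 0.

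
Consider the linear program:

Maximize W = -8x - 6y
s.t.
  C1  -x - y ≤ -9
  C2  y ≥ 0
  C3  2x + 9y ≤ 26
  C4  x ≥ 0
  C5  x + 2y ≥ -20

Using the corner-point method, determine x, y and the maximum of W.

Corner points and W = -8x - 6y:
  (9, 0) → W = -72
  (55/7, 8/7) → W = -488/7
  (13, 0) → W = -104

At the optimal vertex, -x - y = -9 and 2x + 9y = 26.
Solving simultaneously gives x = 55/7, y = 8/7.

x = 55/7, y = 8/7, maximum W = -488/7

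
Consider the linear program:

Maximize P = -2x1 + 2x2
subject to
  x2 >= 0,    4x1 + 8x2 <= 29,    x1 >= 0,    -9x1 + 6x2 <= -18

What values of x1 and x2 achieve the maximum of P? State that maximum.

Extreme points and P = -2x1 + 2x2:
  (29/4, 0) → P = -29/2
  (2, 0) → P = -4
  (53/16, 63/32) → P = -43/16

x1 = 53/16, x2 = 63/32, maximum P = -43/16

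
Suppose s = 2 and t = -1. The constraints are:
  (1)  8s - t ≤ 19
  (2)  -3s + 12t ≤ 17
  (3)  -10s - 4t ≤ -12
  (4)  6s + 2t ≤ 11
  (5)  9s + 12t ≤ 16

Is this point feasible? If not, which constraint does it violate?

feasible

(1): 17 ≤ 19 ✓
(2): -18 ≤ 17 ✓
(3): -16 ≤ -12 ✓
(4): 10 ≤ 11 ✓
(5): 6 ≤ 16 ✓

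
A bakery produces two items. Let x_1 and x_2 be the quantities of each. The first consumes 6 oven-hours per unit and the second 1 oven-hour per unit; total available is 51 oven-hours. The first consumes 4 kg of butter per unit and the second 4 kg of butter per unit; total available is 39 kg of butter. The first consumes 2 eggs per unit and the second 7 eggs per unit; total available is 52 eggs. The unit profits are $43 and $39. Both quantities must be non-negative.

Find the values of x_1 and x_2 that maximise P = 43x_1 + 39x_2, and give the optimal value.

Feasible corners and P = 43x_1 + 39x_2:
  (0, 0) → P = 0
  (0, 52/7) → P = 2028/7
  (17/2, 0) → P = 731/2
  (33/4, 3/2) → P = 1653/4
  (13/4, 13/2) → P = 1573/4

x_1 = 33/4, x_2 = 3/2, maximum P = 1653/4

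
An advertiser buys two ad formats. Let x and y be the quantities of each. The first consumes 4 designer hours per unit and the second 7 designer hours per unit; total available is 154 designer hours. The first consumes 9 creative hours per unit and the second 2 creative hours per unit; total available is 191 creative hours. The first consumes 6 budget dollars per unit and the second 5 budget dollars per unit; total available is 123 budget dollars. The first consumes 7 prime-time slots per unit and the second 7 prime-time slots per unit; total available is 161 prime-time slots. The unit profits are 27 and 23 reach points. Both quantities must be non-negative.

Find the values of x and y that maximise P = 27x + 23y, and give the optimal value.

x = 8, y = 15, maximum P = 561

Vertices and P = 27x + 23y:
  (0, 0) → P = 0
  (0, 22) → P = 506
  (41/2, 0) → P = 1107/2
  (7/3, 62/3) → P = 1615/3
  (8, 15) → P = 561

The optimum lies where 6x + 5y = 123 and 7x + 7y = 161.
Solving simultaneously gives x = 8, y = 15.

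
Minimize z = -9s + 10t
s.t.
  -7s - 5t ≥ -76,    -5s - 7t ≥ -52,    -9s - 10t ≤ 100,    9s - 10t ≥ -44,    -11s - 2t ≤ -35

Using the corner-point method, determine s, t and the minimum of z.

s = 252/5, t = -1384/25, minimum z = -5036/5

Corner points and z = -9s + 10t:
  (34/3, -2/3) → z = -326/3
  (252/5, -1384/25) → z = -5036/5
  (141/67, 397/67) → z = 2701/67
  (275/46, -1415/92) → z = -4775/23

The optimum lies where -7s - 5t = -76 and -9s - 10t = 100.
Solving simultaneously gives s = 252/5, t = -1384/25.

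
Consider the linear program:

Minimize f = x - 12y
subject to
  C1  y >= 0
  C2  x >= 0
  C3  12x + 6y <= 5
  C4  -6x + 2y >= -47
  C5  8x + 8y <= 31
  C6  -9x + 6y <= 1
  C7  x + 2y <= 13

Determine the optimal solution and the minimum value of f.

Feasible corners and f = x - 12y:
  (0, 0) → f = 0
  (5/12, 0) → f = 5/12
  (0, 1/6) → f = -2
  (4/21, 19/42) → f = -110/21

x = 4/21, y = 19/42, minimum f = -110/21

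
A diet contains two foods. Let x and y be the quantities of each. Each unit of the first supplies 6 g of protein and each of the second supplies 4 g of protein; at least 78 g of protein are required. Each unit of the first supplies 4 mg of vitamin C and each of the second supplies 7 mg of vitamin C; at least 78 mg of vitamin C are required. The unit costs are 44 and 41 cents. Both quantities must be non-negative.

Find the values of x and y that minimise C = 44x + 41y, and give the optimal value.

The feasible region is unbounded (it extends along (0, 1), (1, 0)), but C strictly increases along every unbounded feasible direction, so there is no improving ray and the minimum is attained at a vertex.

The binding constraints are 6x + 4y = 78 and 4x + 7y = 78.
Solving simultaneously gives x = 9, y = 6.

x = 9, y = 6, minimum C = 642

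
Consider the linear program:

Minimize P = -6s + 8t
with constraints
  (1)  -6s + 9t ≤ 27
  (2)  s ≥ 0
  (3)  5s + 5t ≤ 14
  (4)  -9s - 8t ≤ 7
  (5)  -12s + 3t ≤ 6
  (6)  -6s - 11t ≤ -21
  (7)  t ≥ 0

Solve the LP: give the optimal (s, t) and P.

s = 49/25, t = 21/25, minimum P = -126/25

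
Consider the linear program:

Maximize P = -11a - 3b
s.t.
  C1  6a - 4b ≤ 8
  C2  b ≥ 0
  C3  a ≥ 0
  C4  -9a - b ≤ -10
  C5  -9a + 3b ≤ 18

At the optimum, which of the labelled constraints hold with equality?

Vertices and P = -11a - 3b:
  (4/3, 0) → P = -44/3
  (10/9, 0) → P = -110/9
  (1/3, 7) → P = -74/3
The feasible region is unbounded (it extends along (2, 3), (1, 3)), but P strictly decreases along every unbounded feasible direction, so there is no improving ray and the maximum is attained at a vertex.

The maximum is at (10/9, 0). Substituting into each constraint, equality holds for C2 and C4; the remaining constraints have slack.

C2 and C4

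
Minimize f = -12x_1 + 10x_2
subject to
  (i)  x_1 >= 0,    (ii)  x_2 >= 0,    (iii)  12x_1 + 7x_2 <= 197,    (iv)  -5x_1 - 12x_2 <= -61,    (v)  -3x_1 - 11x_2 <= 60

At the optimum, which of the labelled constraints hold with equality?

Extreme points and f = -12x_1 + 10x_2:
  (0, 197/7) → f = 1970/7
  (0, 61/12) → f = 305/6
  (197/12, 0) → f = -197
  (61/5, 0) → f = -732/5

The minimum is at (197/12, 0). Substituting into each constraint, equality holds for (ii) and (iii); the remaining constraints have slack.

(ii) and (iii)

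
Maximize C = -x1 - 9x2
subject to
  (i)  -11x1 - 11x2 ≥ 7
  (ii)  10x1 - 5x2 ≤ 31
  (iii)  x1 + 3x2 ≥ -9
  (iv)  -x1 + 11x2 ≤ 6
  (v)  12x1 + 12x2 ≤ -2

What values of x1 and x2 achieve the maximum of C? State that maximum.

x1 = 48/35, x2 = -121/35, maximum C = 1041/35

The optimum lies where 10x1 - 5x2 = 31 and x1 + 3x2 = -9.
Solving simultaneously gives x1 = 48/35, x2 = -121/35.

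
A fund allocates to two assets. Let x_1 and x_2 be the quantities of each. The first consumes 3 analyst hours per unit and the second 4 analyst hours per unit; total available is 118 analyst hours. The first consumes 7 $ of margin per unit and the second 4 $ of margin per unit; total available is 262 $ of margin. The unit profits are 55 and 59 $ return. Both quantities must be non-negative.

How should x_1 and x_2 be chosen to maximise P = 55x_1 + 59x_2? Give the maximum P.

x_1 = 36, x_2 = 5/2, maximum P = 4255/2

Corner points and P = 55x_1 + 59x_2:
  (0, 0) → P = 0
  (0, 59/2) → P = 3481/2
  (262/7, 0) → P = 14410/7
  (36, 5/2) → P = 4255/2

The binding constraints are 3x_1 + 4x_2 = 118 and 7x_1 + 4x_2 = 262.
Solving simultaneously gives x_1 = 36, x_2 = 5/2.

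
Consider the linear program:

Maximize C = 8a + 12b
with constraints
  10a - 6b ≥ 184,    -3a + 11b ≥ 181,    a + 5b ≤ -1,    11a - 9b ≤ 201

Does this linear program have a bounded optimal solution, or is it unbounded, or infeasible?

infeasible

The boundaries 10a - 6b = 184 and -3a + 11b = 181 meet at (1555/46, 1181/46), but that point violates a + 5b ≤ -1. Every candidate vertex is excluded by some other constraint, so the feasible region is empty.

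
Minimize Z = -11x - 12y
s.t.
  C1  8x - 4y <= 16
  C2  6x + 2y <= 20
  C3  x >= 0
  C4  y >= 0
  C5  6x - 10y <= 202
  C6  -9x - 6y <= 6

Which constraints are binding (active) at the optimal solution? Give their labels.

Feasible corners and Z = -11x - 12y:
  (14/5, 8/5) → Z = -50
  (2, 0) → Z = -22
  (0, 10) → Z = -120
  (0, 0) → Z = 0

The minimum is at (0, 10). Substituting into each constraint, equality holds for C2 and C3; the remaining constraints have slack.

C2 and C3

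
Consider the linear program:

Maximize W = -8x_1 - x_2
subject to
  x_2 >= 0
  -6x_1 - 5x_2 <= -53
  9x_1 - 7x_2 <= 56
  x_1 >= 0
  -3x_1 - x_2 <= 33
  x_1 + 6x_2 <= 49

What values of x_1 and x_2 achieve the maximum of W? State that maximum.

Vertices and W = -8x_1 - x_2:
  (217/29, 47/29) → W = -1783/29
  (73/31, 241/31) → W = -825/31
  (679/61, 385/61) → W = -5817/61

x_1 = 73/31, x_2 = 241/31, maximum W = -825/31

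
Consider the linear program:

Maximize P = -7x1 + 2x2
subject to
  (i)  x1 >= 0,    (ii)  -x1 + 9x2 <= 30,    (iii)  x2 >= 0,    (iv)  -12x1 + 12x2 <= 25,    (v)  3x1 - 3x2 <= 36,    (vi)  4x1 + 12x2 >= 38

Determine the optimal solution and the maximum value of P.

Vertices and P = -7x1 + 2x2:
  (45/32, 335/96) → P = -275/96
  (69/4, 21/4) → P = -441/4
  (12, 0) → P = -84
  (19/2, 0) → P = -133/2
  (13/16, 139/48) → P = 5/48

x1 = 13/16, x2 = 139/48, maximum P = 5/48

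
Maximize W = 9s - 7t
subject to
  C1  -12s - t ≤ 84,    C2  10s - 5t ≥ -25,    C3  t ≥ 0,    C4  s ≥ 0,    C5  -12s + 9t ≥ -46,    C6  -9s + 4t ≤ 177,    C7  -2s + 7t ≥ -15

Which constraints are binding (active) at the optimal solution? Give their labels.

C3 and C5

Feasible corners and W = 9s - 7t:
  (0, 5) → W = -35
  (0, 0) → W = 0
  (23/6, 0) → W = 69/2
The feasible region is unbounded (it extends along (3, 4), (1, 2)), but W strictly decreases along every unbounded feasible direction, so there is no improving ray and the maximum is attained at a vertex.

The maximum is at (23/6, 0). Substituting into each constraint, equality holds for C3 and C5; the remaining constraints have slack.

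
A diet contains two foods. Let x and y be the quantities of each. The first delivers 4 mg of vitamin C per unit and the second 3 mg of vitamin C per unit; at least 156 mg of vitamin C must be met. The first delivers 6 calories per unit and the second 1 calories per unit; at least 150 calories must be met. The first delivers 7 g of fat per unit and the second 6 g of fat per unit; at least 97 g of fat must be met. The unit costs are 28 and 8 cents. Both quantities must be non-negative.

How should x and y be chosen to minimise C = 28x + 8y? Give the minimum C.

x = 21, y = 24, minimum C = 780

Extreme points and C = 28x + 8y:
  (0, 150) → C = 1200
  (39, 0) → C = 1092
  (21, 24) → C = 780
The feasible region is unbounded (it extends along (0, 1), (1, 0)), but C strictly increases along every unbounded feasible direction, so there is no improving ray and the minimum is attained at a vertex.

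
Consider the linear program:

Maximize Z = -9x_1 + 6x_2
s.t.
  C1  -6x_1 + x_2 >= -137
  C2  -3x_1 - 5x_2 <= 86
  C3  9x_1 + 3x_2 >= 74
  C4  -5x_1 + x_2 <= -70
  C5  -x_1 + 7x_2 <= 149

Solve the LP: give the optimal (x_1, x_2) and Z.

x_1 = 639/34, x_2 = 815/34, maximum Z = -861/34

Corner points and Z = -9x_1 + 6x_2:
  (599/33, -309/11) → Z = -3651/11
  (1108/41, 1031/41) → Z = -3786/41
  (157/9, -83/3) → Z = -323
  (71/6, -65/6) → Z = -343/2
  (639/34, 815/34) → Z = -861/34

The optimum lies where -5x_1 + x_2 = -70 and -x_1 + 7x_2 = 149.
Solving simultaneously gives x_1 = 639/34, x_2 = 815/34.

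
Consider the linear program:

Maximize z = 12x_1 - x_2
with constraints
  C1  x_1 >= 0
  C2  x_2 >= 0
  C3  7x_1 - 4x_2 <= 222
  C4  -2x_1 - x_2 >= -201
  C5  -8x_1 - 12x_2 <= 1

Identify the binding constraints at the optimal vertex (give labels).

C3 and C4

Feasible corners and z = 12x_1 - x_2:
  (0, 0) → z = 0
  (0, 201) → z = -201
  (222/7, 0) → z = 2664/7
  (342/5, 321/5) → z = 3783/5

The maximum is at (342/5, 321/5). Substituting into each constraint, equality holds for C3 and C4; the remaining constraints have slack.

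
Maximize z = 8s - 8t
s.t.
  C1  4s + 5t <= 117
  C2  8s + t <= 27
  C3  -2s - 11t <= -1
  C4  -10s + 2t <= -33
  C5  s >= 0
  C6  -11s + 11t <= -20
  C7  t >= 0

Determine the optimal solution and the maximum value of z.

s = 27/8, t = 0, maximum z = 27

At the optimal vertex, 8s + t = 27 and t = 0.
Solving simultaneously gives s = 27/8, t = 0.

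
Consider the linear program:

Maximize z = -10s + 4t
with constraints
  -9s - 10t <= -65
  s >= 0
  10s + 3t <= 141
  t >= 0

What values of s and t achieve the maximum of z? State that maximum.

Corner points and z = -10s + 4t:
  (0, 13/2) → z = 26
  (65/9, 0) → z = -650/9
  (0, 47) → z = 188
  (141/10, 0) → z = -141

At the optimal vertex, s = 0 and 10s + 3t = 141.
Solving simultaneously gives s = 0, t = 47.

s = 0, t = 47, maximum z = 188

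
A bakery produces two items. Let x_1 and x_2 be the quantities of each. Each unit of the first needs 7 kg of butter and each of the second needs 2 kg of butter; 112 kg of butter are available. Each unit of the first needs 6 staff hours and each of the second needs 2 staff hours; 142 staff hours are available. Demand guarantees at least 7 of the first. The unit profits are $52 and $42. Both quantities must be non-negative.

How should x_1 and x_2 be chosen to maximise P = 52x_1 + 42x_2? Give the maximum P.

x_1 = 7, x_2 = 63/2, maximum P = 1687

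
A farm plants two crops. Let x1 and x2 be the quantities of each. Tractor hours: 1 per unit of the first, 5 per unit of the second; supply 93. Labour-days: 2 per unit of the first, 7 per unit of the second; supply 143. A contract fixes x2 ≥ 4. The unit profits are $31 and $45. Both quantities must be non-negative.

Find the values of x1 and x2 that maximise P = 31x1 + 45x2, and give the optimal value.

x1 = 115/2, x2 = 4, maximum P = 3925/2

Extreme points and P = 31x1 + 45x2:
  (0, 93/5) → P = 837
  (0, 4) → P = 180
  (64/3, 43/3) → P = 3919/3
  (115/2, 4) → P = 3925/2

The binding constraints are 2x1 + 7x2 = 143 and x2 = 4.
Solving simultaneously gives x1 = 115/2, x2 = 4.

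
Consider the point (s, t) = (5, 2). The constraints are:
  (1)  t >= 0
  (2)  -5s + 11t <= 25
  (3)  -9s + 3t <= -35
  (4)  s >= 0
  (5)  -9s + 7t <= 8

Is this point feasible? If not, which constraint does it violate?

feasible

(1): 2 ≥ 0 ✓
(2): -3 ≤ 25 ✓
(3): -39 ≤ -35 ✓
(4): 5 ≥ 0 ✓
(5): -31 ≤ 8 ✓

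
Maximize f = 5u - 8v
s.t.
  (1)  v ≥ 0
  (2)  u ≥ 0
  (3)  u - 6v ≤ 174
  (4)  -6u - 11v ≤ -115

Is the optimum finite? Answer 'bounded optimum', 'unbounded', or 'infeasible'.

From the feasible point (174, 0), moving in the direction (6, 1) keeps every constraint satisfied while f increases without bound.

unbounded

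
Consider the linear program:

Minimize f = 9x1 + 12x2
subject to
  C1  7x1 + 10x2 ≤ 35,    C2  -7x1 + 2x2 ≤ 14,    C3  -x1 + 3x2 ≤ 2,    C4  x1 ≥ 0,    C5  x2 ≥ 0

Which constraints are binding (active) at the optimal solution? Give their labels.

C4 and C5

Vertices and f = 9x1 + 12x2:
  (85/31, 49/31) → f = 1353/31
  (5, 0) → f = 45
  (0, 2/3) → f = 8
  (0, 0) → f = 0

The minimum is at (0, 0). Substituting into each constraint, equality holds for C4 and C5; the remaining constraints have slack.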